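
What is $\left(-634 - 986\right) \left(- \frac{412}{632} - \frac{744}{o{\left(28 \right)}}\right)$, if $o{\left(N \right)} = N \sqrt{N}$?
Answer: $\frac{83430}{79} + \frac{150660 \sqrt{7}}{49} \approx 9191.0$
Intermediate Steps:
$o{\left(N \right)} = N^{\frac{3}{2}}$
$\left(-634 - 986\right) \left(- \frac{412}{632} - \frac{744}{o{\left(28 \right)}}\right) = \left(-634 - 986\right) \left(- \frac{412}{632} - \frac{744}{28^{\frac{3}{2}}}\right) = - 1620 \left(\left(-412\right) \frac{1}{632} - \frac{744}{56 \sqrt{7}}\right) = - 1620 \left(- \frac{103}{158} - 744 \frac{\sqrt{7}}{392}\right) = - 1620 \left(- \frac{103}{158} - \frac{93 \sqrt{7}}{49}\right) = \frac{83430}{79} + \frac{150660 \sqrt{7}}{49}$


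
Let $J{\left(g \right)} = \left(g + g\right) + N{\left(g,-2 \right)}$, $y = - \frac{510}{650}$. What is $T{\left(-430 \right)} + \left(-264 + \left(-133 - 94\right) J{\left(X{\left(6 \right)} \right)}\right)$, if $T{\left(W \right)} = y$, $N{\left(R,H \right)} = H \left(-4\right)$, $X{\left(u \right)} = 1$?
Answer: $- \frac{164761}{65} \approx -2534.8$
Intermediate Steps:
$y = - \frac{51}{65}$ ($y = \left(-510\right) \frac{1}{650} = - \frac{51}{65} \approx -0.78462$)
$N{\left(R,H \right)} = - 4 H$
$J{\left(g \right)} = 8 + 2 g$ ($J{\left(g \right)} = \left(g + g\right) - -8 = 2 g + 8 = 8 + 2 g$)
$T{\left(W \right)} = - \frac{51}{65}$
$T{\left(-430 \right)} + \left(-264 + \left(-133 - 94\right) J{\left(X{\left(6 \right)} \right)}\right) = - \frac{51}{65} + \left(-264 + \left(-133 - 94\right) \left(8 + 2 \cdot 1\right)\right) = - \frac{51}{65} + \left(-264 + \left(-133 - 94\right) \left(8 + 2\right)\right) = - \frac{51}{65} - 2534 = - \frac{164761}{65}$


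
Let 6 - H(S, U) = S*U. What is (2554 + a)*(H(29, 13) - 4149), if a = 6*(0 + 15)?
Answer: -11950880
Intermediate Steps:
H(S, U) = 6 - S*U
a = 90 (a = 6*15 = 90)
(2554 + a)*(H(29, 13) - 4149) = (2554 + 90)*((6 - 1*29*13) - 4149) = 2644*((6 - 377) - 4149) = 2644*(-371 - 4149) = 2644*(-4520) = -11950880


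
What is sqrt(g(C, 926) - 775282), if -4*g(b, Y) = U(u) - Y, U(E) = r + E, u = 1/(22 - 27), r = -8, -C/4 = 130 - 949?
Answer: I*sqrt(77504845)/10 ≈ 880.37*I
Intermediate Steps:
C = 3276 (C = -4*(130 - 949) = -4*(-819) = 3276)
u = -1/5 (u = 1/(-5) = -1/5 ≈ -0.20000)
U(E) = -8 + E
g(b, Y) = 41/20 + Y/4 (g(b, Y) = -((-8 - 1/5) - Y)/4 = -(-41/5 - Y)/4 = 41/20 + Y/4)
sqrt(g(C, 926) - 775282) = sqrt((41/20 + (1/4)*926) - 775282) = sqrt((41/20 + 463/2) - 775282) = sqrt(4671/20 - 775282) = sqrt(-15500969/20) = I*sqrt(77504845)/10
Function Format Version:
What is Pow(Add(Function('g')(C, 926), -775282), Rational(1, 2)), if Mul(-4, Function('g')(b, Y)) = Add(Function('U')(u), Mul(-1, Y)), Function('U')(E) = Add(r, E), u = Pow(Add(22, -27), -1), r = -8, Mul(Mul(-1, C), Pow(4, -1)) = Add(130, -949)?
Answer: Mul(Rational(1, 10), I, Pow(77504845, Rational(1, 2))) ≈ Mul(880.37, I)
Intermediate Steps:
C = 3276 (C = Mul(-4, Add(130, -949)) = Mul(-4, -819) = 3276)
u = Rational(-1, 5) (u = Pow(-5, -1) = Rational(-1, 5) ≈ -0.20000)
Function('U')(E) = Add(-8, E)
Function('g')(b, Y) = Add(Rational(41, 20), Mul(Rational(1, 4), Y)) (Function('g')(b, Y) = Mul(Rational(-1, 4), Add(Add(-8, Rational(-1, 5)), Mul(-1, Y))) = Mul(Rational(-1, 4), Add(Rational(-41, 5), Mul(-1, Y))) = Add(Rational(41, 20), Mul(Rational(1, 4), Y)))
Pow(Add(Function('g')(C, 926), -775282), Rational(1, 2)) = Pow(Add(Add(Rational(41, 20), Mul(Rational(1, 4), 926)), -775282), Rational(1, 2)) = Pow(Add(Add(Rational(41, 20), Rational(463, 2)), -775282), Rational(1, 2)) = Pow(Add(Rational(4671, 20), -775282), Rational(1, 2)) = Pow(Rational(-15500969, 20), Rational(1, 2)) = Mul(Rational(1, 10), I, Pow(77504845, Rational(1, 2)))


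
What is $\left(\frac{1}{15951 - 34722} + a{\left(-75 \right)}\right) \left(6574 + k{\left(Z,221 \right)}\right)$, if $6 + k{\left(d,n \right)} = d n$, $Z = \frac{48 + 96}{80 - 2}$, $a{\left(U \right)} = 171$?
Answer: $\frac{22391843840}{18771} \approx 1.1929 \cdot 10^{6}$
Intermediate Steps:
$Z = \frac{24}{13}$ ($Z = \frac{144}{78} = 144 \cdot \frac{1}{78} = \frac{24}{13} \approx 1.8462$)
$k{\left(d,n \right)} = -6 + d n$
$\left(\frac{1}{15951 - 34722} + a{\left(-75 \right)}\right) \left(6574 + k{\left(Z,221 \right)}\right) = \left(\frac{1}{15951 - 34722} + 171\right) \left(6574 + \left(-6 + \frac{24}{13} \cdot 221\right)\right) = \left(\frac{1}{-18771} + 171\right) \left(6574 + \left(-6 + 408\right)\right) = \left(- \frac{1}{18771} + 171\right) \left(6574 + 402\right) = \frac{3209840}{18771} \cdot 6976 = \frac{22391843840}{18771}$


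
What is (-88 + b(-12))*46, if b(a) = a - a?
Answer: -4048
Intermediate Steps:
b(a) = 0
(-88 + b(-12))*46 = (-88 + 0)*46 = -88*46 = -4048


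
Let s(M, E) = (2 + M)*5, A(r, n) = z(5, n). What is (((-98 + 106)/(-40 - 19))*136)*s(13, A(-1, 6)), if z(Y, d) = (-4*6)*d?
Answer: -81600/59 ≈ -1383.1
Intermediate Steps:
z(Y, d) = -24*d
A(r, n) = -24*n
s(M, E) = 10 + 5*M
(((-98 + 106)/(-40 - 19))*136)*s(13, A(-1, 6)) = (((-98 + 106)/(-40 - 19))*136)*(10 + 5*13) = ((8/(-59))*136)*(10 + 65) = ((8*(-1/59))*136)*75 = -8/59*136*75 = -1088/59*75 = -81600/59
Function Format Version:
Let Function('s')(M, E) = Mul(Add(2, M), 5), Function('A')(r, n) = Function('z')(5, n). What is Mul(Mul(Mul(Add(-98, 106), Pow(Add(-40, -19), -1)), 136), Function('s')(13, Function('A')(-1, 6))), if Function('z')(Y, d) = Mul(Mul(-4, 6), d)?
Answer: Rational(-81600, 59) ≈ -1383.1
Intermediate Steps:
Function('z')(Y, d) = Mul(-24, d)
Function('A')(r, n) = Mul(-24, n)
Function('s')(M, E) = Add(10, Mul(5, M))
Mul(Mul(Mul(Add(-98, 106), Pow(Add(-40, -19), -1)), 136), Function('s')(13, Function('A')(-1, 6))) = Mul(Mul(Mul(Add(-98, 106), Pow(Add(-40, -19), -1)), 136), Add(10, Mul(5, 13))) = Mul(Mul(Mul(8, Pow(-59, -1)), 136), Add(10, 65)) = Mul(Mul(Mul(8, Rational(-1, 59)), 136), 75) = Mul(Mul(Rational(-8, 59), 136), 75) = Mul(Rational(-1088, 59), 75) = Rational(-81600, 59)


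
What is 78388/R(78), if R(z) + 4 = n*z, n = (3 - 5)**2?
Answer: 19597/77 ≈ 254.51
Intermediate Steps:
n = 4 (n = (-2)**2 = 4)
R(z) = -4 + 4*z
78388/R(78) = 78388/(-4 + 4*78) = 78388/(-4 + 312) = 78388/308 = 78388*(1/308) = 19597/77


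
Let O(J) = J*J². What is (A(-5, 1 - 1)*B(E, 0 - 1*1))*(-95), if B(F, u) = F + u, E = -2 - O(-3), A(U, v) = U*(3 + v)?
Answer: 34200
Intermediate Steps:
O(J) = J³
E = 25 (E = -2 - 1*(-3)³ = -2 - 1*(-27) = -2 + 27 = 25)
(A(-5, 1 - 1)*B(E, 0 - 1*1))*(-95) = ((-5*(3 + (1 - 1)))*(25 + (0 - 1*1)))*(-95) = ((-5*(3 + 0))*(25 + (0 - 1)))*(-95) = ((-5*3)*(25 - 1))*(-95) = -15*24*(-95) = -360*(-95) = 34200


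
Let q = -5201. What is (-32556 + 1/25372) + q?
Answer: -957970603/25372 ≈ -37757.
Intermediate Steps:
(-32556 + 1/25372) + q = (-32556 + 1/25372) - 5201 = -826010831/25372 - 5201 = -957970603/25372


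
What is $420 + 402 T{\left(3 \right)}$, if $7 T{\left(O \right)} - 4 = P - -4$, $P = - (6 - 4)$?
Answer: $\frac{5352}{7} \approx 764.57$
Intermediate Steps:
$P = -2$ ($P = \left(-1\right) 2 = -2$)
$T{\left(O \right)} = \frac{6}{7}$ ($T{\left(O \right)} = \frac{4}{7} + \frac{-2 - -4}{7} = \frac{4}{7} + \frac{-2 + 4}{7} = \frac{4}{7} + \frac{1}{7} \cdot 2 = \frac{4}{7} + \frac{2}{7} = \frac{6}{7}$)
$420 + 402 T{\left(3 \right)} = 420 + 402 \cdot \frac{6}{7} = 420 + \frac{2412}{7} = \frac{5352}{7}$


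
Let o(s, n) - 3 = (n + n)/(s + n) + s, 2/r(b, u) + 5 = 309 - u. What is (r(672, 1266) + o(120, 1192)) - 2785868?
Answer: -109875282703/39442 ≈ -2.7857e+6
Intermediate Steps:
r(b, u) = 2/(304 - u) (r(b, u) = 2/(-5 + (309 - u)) = 2/(304 - u))
o(s, n) = 3 + s + 2*n/(n + s) (o(s, n) = 3 + ((n + n)/(s + n) + s) = 3 + ((2*n)/(n + s) + s) = 3 + (2*n/(n + s) + s) = 3 + (s + 2*n/(n + s)) = 3 + s + 2*n/(n + s))
(r(672, 1266) + o(120, 1192)) - 2785868 = (-2/(-304 + 1266) + (120² + 3*120 + 5*1192 + 1192*120)/(1192 + 120)) - 2785868 = (-2/962 + (14400 + 360 + 5960 + 143040)/1312) - 2785868 = (-2*1/962 + (1/1312)*163760) - 2785868 = (-1/481 + 10235/82) - 2785868 = 4922953/39442 - 2785868 = -109875282703/39442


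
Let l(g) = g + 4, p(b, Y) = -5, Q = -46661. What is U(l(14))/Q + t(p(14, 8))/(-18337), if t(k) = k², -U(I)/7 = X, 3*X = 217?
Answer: 24354328/2566868271 ≈ 0.0094880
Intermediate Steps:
l(g) = 4 + g
X = 217/3 (X = (⅓)*217 = 217/3 ≈ 72.333)
U(I) = -1519/3 (U(I) = -7*217/3 = -1519/3)
U(l(14))/Q + t(p(14, 8))/(-18337) = -1519/3/(-46661) + (-5)²/(-18337) = -1519/3*(-1/46661) + 25*(-1/18337) = 1519/139983 - 25/18337 = 24354328/2566868271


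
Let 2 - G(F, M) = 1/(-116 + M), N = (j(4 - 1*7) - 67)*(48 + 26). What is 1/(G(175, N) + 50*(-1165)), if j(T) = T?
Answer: -5296/308481407 ≈ -1.7168e-5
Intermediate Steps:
N = -5180 (N = ((4 - 1*7) - 67)*(48 + 26) = ((4 - 7) - 67)*74 = (-3 - 67)*74 = -70*74 = -5180)
G(F, M) = 2 - 1/(-116 + M)
1/(G(175, N) + 50*(-1165)) = 1/((-233 + 2*(-5180))/(-116 - 5180) + 50*(-1165)) = 1/((-233 - 10360)/(-5296) - 58250) = 1/(-1/5296*(-10593) - 58250) = 1/(10593/5296 - 58250) = 1/(-308481407/5296) = -5296/308481407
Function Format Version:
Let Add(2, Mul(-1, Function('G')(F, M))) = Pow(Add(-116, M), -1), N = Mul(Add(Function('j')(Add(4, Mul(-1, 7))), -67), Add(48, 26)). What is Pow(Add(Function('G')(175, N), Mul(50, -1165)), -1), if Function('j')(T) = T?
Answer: Rational(-5296, 308481407) ≈ -1.7168e-5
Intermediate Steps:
N = -5180 (N = Mul(Add(Add(4, Mul(-1, 7)), -67), Add(48, 26)) = Mul(Add(Add(4, -7), -67), 74) = Mul(Add(-3, -67), 74) = Mul(-70, 74) = -5180)
Function('G')(F, M) = Add(2, Mul(-1, Pow(Add(-116, M), -1)))
Pow(Add(Function('G')(175, N), Mul(50, -1165)), -1) = Pow(Add(Mul(Pow(Add(-116, -5180), -1), Add(-233, Mul(2, -5180))), Mul(50, -1165)), -1) = Pow(Add(Mul(Pow(-5296, -1), Add(-233, -10360)), -58250), -1) = Pow(Add(Mul(Rational(-1, 5296), -10593), -58250), -1) = Pow(Add(Rational(10593, 5296), -58250), -1) = Pow(Rational(-308481407, 5296), -1) = Rational(-5296, 308481407)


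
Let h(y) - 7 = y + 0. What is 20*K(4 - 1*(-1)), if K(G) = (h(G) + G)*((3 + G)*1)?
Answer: 2720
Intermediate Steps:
h(y) = 7 + y (h(y) = 7 + (y + 0) = 7 + y)
K(G) = (3 + G)*(7 + 2*G) (K(G) = ((7 + G) + G)*((3 + G)*1) = (7 + 2*G)*(3 + G) = (3 + G)*(7 + 2*G))
20*K(4 - 1*(-1)) = 20*(21 + 2*(4 - 1*(-1))² + 13*(4 - 1*(-1))) = 20*(21 + 2*(4 + 1)² + 13*(4 + 1)) = 20*(21 + 2*5² + 13*5) = 20*(21 + 2*25 + 65) = 20*(21 + 50 + 65) = 20*136 = 2720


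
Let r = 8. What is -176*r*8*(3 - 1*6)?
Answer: 33792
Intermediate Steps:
-176*r*8*(3 - 1*6) = -176*8*8*(3 - 1*6) = -11264*(3 - 6) = -11264*(-3) = -176*(-192) = 33792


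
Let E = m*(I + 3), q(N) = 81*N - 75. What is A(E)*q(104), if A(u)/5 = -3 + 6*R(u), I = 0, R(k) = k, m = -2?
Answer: -1628055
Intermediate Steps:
q(N) = -75 + 81*N
E = -6 (E = -2*(0 + 3) = -2*3 = -6)
A(u) = -15 + 30*u (A(u) = 5*(-3 + 6*u) = -15 + 30*u)
A(E)*q(104) = (-15 + 30*(-6))*(-75 + 81*104) = (-15 - 180)*(-75 + 8424) = -195*8349 = -1628055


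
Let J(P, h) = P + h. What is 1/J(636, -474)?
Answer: 1/162 ≈ 0.0061728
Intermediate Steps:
1/J(636, -474) = 1/(636 - 474) = 1/162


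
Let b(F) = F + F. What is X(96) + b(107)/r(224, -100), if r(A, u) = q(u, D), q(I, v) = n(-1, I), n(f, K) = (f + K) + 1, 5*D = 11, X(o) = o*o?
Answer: 460693/50 ≈ 9213.9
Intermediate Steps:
b(F) = 2*F
X(o) = o²
D = 11/5 (D = (⅕)*11 = 11/5 ≈ 2.2000)
n(f, K) = 1 + K + f (n(f, K) = (K + f) + 1 = 1 + K + f)
q(I, v) = I (q(I, v) = 1 + I - 1 = I)
r(A, u) = u
X(96) + b(107)/r(224, -100) = 96² + (2*107)/(-100) = 9216 + 214*(-1/100) = 9216 - 107/50 = 460693/50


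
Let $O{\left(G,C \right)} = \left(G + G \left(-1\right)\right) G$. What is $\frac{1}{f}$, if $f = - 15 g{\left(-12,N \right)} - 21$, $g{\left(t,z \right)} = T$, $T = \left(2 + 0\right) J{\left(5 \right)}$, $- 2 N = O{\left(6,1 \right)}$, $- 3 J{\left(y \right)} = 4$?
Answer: $\frac{1}{19} \approx 0.052632$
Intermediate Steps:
$J{\left(y \right)} = - \frac{4}{3}$ ($J{\left(y \right)} = \left(- \frac{1}{3}\right) 4 = - \frac{4}{3}$)
$O{\left(G,C \right)} = 0$ ($O{\left(G,C \right)} = \left(G - G\right) G = 0 G = 0$)
$N = 0$ ($N = \left(- \frac{1}{2}\right) 0 = 0$)
$T = - \frac{8}{3}$ ($T = \left(2 + 0\right) \left(- \frac{4}{3}\right) = 2 \left(- \frac{4}{3}\right) = - \frac{8}{3} \approx -2.6667$)
$g{\left(t,z \right)} = - \frac{8}{3}$
$f = 19$ ($f = \left(-15\right) \left(- \frac{8}{3}\right) - 21 = 40 - 21 = 19$)
$\frac{1}{f} = \frac{1}{19}$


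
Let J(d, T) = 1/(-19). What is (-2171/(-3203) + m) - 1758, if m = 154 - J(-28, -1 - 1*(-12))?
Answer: -97570176/60857 ≈ -1603.3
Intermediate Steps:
J(d, T) = -1/19
m = 2927/19 (m = 154 - 1*(-1/19) = 154 + 1/19 = 2927/19 ≈ 154.05)
(-2171/(-3203) + m) - 1758 = (-2171/(-3203) + 2927/19) - 1758 = (-2171*(-1/3203) + 2927/19) - 1758 = (2171/3203 + 2927/19) - 1758 = 9416430/60857 - 1758 = -97570176/60857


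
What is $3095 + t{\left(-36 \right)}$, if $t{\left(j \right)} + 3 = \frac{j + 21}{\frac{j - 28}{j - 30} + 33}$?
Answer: $\frac{3465637}{1121} \approx 3091.6$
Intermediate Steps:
$t{\left(j \right)} = -3 + \frac{21 + j}{33 + \frac{-28 + j}{-30 + j}}$ ($t{\left(j \right)} = -3 + \frac{j + 21}{\frac{j - 28}{j - 30} + 33} = -3 + \frac{21 + j}{\frac{-28 + j}{-30 + j} + 33} = -3 + \frac{21 + j}{33 + \frac{-28 + j}{-30 + j}}$)
$3095 + t{\left(-36 \right)} = 3095 + \frac{2424 + \left(-36\right)^{2} - -3996}{2 \left(-509 + 17 \left(-36\right)\right)} = 3095 + \frac{2424 + 1296 + 3996}{2 \left(-509 - 612\right)} = 3095 + \frac{1}{2} \frac{1}{-1121} \cdot 7716 = 3095 + \frac{1}{2} \left(- \frac{1}{1121}\right) 7716 = 3095 - \frac{3858}{1121} = \frac{3465637}{1121}$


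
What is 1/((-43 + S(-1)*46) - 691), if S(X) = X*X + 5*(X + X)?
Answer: -1/1148 ≈ -0.00087108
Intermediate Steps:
S(X) = X² + 10*X (S(X) = X² + 5*(2*X) = X² + 10*X)
1/((-43 + S(-1)*46) - 691) = 1/((-43 - (10 - 1)*46) - 691) = 1/((-43 - 1*9*46) - 691) = 1/((-43 - 9*46) - 691) = 1/((-43 - 414) - 691) = 1/(-457 - 691) = 1/(-1148) = -1/1148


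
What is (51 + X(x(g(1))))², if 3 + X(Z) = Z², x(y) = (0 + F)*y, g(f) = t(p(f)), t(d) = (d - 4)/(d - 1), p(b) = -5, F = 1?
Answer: 40401/16 ≈ 2525.1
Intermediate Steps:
t(d) = (-4 + d)/(-1 + d)
g(f) = 3/2 (g(f) = (-4 - 5)/(-1 - 5) = -9/(-6) = -⅙*(-9) = 3/2)
x(y) = y (x(y) = (0 + 1)*y = 1*y = y)
X(Z) = -3 + Z²
(51 + X(x(g(1))))² = (51 + (-3 + (3/2)²))² = (51 + (-3 + 9/4))² = (51 - ¾)² = (201/4)² = 40401/16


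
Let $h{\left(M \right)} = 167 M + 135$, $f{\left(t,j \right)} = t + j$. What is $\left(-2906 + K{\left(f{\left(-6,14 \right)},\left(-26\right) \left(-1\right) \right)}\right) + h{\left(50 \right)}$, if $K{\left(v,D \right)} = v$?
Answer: $5587$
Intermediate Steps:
$f{\left(t,j \right)} = j + t$
$h{\left(M \right)} = 135 + 167 M$
$\left(-2906 + K{\left(f{\left(-6,14 \right)},\left(-26\right) \left(-1\right) \right)}\right) + h{\left(50 \right)} = \left(-2906 + \left(14 - 6\right)\right) + \left(135 + 167 \cdot 50\right) = \left(-2906 + 8\right) + \left(135 + 8350\right) = -2898 + 8485 = 5587$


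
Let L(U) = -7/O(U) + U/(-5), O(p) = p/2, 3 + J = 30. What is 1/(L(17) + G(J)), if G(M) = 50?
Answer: 85/3891 ≈ 0.021845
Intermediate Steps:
J = 27 (J = -3 + 30 = 27)
O(p) = p/2 (O(p) = p*(½) = p/2)
L(U) = -14/U - U/5 (L(U) = -7*2/U + U/(-5) = -14/U + U*(-⅕) = -14/U - U/5)
1/(L(17) + G(J)) = 1/((-14/17 - ⅕*17) + 50) = 1/((-14*1/17 - 17/5) + 50) = 1/((-14/17 - 17/5) + 50) = 1/(-359/85 + 50) = 1/(3891/85) = 85/3891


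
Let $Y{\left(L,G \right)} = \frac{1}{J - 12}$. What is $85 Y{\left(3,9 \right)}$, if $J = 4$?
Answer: $- \frac{85}{8} \approx -10.625$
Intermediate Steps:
$Y{\left(L,G \right)} = - \frac{1}{8}$ ($Y{\left(L,G \right)} = \frac{1}{4 - 12} = \frac{1}{-8} = - \frac{1}{8}$)
$85 Y{\left(3,9 \right)} = 85 \left(- \frac{1}{8}\right) = - \frac{85}{8}$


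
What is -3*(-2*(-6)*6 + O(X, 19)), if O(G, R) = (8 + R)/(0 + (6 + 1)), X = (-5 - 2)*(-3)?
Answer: -1593/7 ≈ -227.57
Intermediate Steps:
X = 21 (X = -7*(-3) = 21)
O(G, R) = 8/7 + R/7 (O(G, R) = (8 + R)/(0 + 7) = (8 + R)/7 = (8 + R)*(⅐) = 8/7 + R/7)
-3*(-2*(-6)*6 + O(X, 19)) = -3*(-2*(-6)*6 + (8/7 + (⅐)*19)) = -3*(12*6 + (8/7 + 19/7)) = -3*(72 + 27/7) = -3*531/7 = -1593/7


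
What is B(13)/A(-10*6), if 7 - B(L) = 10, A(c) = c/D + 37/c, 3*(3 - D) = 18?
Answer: -180/1163 ≈ -0.15477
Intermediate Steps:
D = -3 (D = 3 - 1/3*18 = 3 - 6 = -3)
A(c) = 37/c - c/3 (A(c) = c/(-3) + 37/c = c*(-1/3) + 37/c = -c/3 + 37/c = 37/c - c/3)
B(L) = -3 (B(L) = 7 - 1*10 = 7 - 10 = -3)
B(13)/A(-10*6) = -3/(37/((-10*6)) - (-10)*6/3) = -3/(37/(-60) - 1/3*(-60)) = -3/(37*(-1/60) + 20) = -3/(-37/60 + 20) = -3/1163/60 = -3*60/1163 = -180/1163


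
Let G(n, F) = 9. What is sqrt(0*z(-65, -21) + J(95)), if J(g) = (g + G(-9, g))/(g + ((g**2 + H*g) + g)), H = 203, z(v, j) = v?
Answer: sqrt(7410)/1425 ≈ 0.060408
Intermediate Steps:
J(g) = (9 + g)/(g**2 + 205*g) (J(g) = (g + 9)/(g + ((g**2 + 203*g) + g)) = (9 + g)/(g + (g**2 + 204*g)) = (9 + g)/(g**2 + 205*g))
sqrt(0*z(-65, -21) + J(95)) = sqrt(0*(-65) + (9 + 95)/(95*(205 + 95))) = sqrt(0 + (1/95)*104/300) = sqrt(0 + (1/95)*(1/300)*104) = sqrt(0 + 26/7125) = sqrt(26/7125) = sqrt(7410)/1425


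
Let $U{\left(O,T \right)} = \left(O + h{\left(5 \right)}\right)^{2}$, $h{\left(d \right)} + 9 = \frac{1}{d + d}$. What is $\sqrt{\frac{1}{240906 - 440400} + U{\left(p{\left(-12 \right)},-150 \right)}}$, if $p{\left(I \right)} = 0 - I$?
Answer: $\frac{\sqrt{1062381102811}}{332490} \approx 3.1$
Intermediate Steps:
$h{\left(d \right)} = -9 + \frac{1}{2 d}$ ($h{\left(d \right)} = -9 + \frac{1}{d + d} = -9 + \frac{1}{2 d}$)
$p{\left(I \right)} = - I$
$U{\left(O,T \right)} = \left(- \frac{89}{10} + O\right)^{2}$ ($U{\left(O,T \right)} = \left(O - \left(9 - \frac{1}{2 \cdot 5}\right)\right)^{2} = \left(O + \left(-9 + \frac{1}{2} \cdot \frac{1}{5}\right)\right)^{2} = \left(O + \left(-9 + \frac{1}{10}\right)\right)^{2} = \left(O - \frac{89}{10}\right)^{2} = \left(- \frac{89}{10} + O\right)^{2}$)
$\sqrt{\frac{1}{240906 - 440400} + U{\left(p{\left(-12 \right)},-150 \right)}} = \sqrt{\frac{1}{240906 - 440400} + \frac{\left(-89 + 10 \left(\left(-1\right) \left(-12\right)\right)\right)^{2}}{100}} = \sqrt{\frac{1}{-199494} + \frac{\left(-89 + 10 \cdot 12\right)^{2}}{100}} = \sqrt{- \frac{1}{199494} + \frac{\left(-89 + 120\right)^{2}}{100}} = \sqrt{- \frac{1}{199494} + \frac{31^{2}}{100}} = \sqrt{- \frac{1}{199494} + \frac{1}{100} \cdot 961} = \sqrt{- \frac{1}{199494} + \frac{961}{100}} = \sqrt{\frac{95856817}{9974700}} = \frac{\sqrt{1062381102811}}{332490}$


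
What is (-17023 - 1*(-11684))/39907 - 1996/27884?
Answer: -57131762/278191697 ≈ -0.20537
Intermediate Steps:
(-17023 - 1*(-11684))/39907 - 1996/27884 = (-17023 + 11684)*(1/39907) - 1996*1/27884 = -5339*1/39907 - 499/6971 = -5339/39907 - 499/6971 = -57131762/278191697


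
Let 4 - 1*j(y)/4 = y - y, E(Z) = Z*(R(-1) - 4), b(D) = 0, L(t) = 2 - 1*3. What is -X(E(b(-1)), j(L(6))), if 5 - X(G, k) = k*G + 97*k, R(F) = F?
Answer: 1547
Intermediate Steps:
L(t) = -1 (L(t) = 2 - 3 = -1)
E(Z) = -5*Z (E(Z) = Z*(-1 - 4) = Z*(-5) = -5*Z)
j(y) = 16 (j(y) = 16 - 4*(y - y) = 16 - 4*0 = 16 + 0 = 16)
X(G, k) = 5 - 97*k - G*k (X(G, k) = 5 - (k*G + 97*k) = 5 - (G*k + 97*k) = 5 - (97*k + G*k) = 5 + (-97*k - G*k) = 5 - 97*k - G*k)
-X(E(b(-1)), j(L(6))) = -(5 - 97*16 - 1*(-5*0)*16) = -(5 - 1552 - 1*0*16) = -(5 - 1552 + 0) = -1*(-1547) = 1547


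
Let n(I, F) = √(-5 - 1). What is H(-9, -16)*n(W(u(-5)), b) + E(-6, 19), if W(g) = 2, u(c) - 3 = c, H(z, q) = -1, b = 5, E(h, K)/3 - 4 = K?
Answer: 69 - I*√6 ≈ 69.0 - 2.4495*I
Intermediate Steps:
E(h, K) = 12 + 3*K
u(c) = 3 + c
n(I, F) = I*√6 (n(I, F) = √(-6) = I*√6)
H(-9, -16)*n(W(u(-5)), b) + E(-6, 19) = -I*√6 + (12 + 3*19) = -I*√6 + (12 + 57) = -I*√6 + 69 = 69 - I*√6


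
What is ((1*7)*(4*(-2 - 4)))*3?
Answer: -504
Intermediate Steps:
((1*7)*(4*(-2 - 4)))*3 = (7*(4*(-6)))*3 = (7*(-24))*3 = -168*3 = -504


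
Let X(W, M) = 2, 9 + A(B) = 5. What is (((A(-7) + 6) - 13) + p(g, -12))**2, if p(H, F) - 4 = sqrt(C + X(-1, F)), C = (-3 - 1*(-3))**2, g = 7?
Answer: (-7 + sqrt(2))**2 ≈ 31.201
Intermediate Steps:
A(B) = -4 (A(B) = -9 + 5 = -4)
C = 0 (C = (-3 + 3)**2 = 0**2 = 0)
p(H, F) = 4 + sqrt(2) (p(H, F) = 4 + sqrt(0 + 2) = 4 + sqrt(2))
(((A(-7) + 6) - 13) + p(g, -12))**2 = (((-4 + 6) - 13) + (4 + sqrt(2)))**2 = ((2 - 13) + (4 + sqrt(2)))**2 = (-11 + (4 + sqrt(2)))**2 = (-7 + sqrt(2))**2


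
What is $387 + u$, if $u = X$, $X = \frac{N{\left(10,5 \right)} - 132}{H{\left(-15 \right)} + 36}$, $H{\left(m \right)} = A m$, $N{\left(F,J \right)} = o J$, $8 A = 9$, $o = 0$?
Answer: $\frac{19385}{51} \approx 380.1$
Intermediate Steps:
$A = \frac{9}{8}$ ($A = \frac{1}{8} \cdot 9 = \frac{9}{8} \approx 1.125$)
$N{\left(F,J \right)} = 0$ ($N{\left(F,J \right)} = 0 J = 0$)
$H{\left(m \right)} = \frac{9 m}{8}$
$X = - \frac{352}{51}$ ($X = \frac{0 - 132}{\frac{9}{8} \left(-15\right) + 36} = - \frac{132}{- \frac{135}{8} + 36} = - \frac{132}{\frac{153}{8}} = \left(-132\right) \frac{8}{153} = - \frac{352}{51} \approx -6.902$)
$u = - \frac{352}{51} \approx -6.902$
$387 + u = 387 - \frac{352}{51} = \frac{19385}{51}$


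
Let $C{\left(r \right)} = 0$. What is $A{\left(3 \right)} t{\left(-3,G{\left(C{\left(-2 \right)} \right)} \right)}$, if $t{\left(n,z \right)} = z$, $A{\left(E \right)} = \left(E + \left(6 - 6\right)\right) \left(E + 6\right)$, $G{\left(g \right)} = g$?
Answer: $0$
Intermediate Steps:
$A{\left(E \right)} = E \left(6 + E\right)$ ($A{\left(E \right)} = \left(E + \left(6 - 6\right)\right) \left(6 + E\right) = \left(E + 0\right) \left(6 + E\right) = E \left(6 + E\right)$)
$A{\left(3 \right)} t{\left(-3,G{\left(C{\left(-2 \right)} \right)} \right)} = 3 \left(6 + 3\right) 0 = 3 \cdot 9 \cdot 0 = 27 \cdot 0 = 0$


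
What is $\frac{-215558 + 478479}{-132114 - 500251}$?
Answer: $- \frac{262921}{632365} \approx -0.41577$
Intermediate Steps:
$\frac{-215558 + 478479}{-132114 - 500251} = \frac{262921}{-632365} = 262921 \left(- \frac{1}{632365}\right) = - \frac{262921}{632365}$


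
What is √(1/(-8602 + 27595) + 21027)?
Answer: 2*√1896288716829/18993 ≈ 145.01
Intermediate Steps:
√(1/(-8602 + 27595) + 21027) = √(1/18993 + 21027) = √(399365812/18993) = 2*√1896288716829/18993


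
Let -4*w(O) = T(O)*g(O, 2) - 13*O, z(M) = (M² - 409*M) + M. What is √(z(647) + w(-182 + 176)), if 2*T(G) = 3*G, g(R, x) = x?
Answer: √154618 ≈ 393.21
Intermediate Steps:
T(G) = 3*G/2 (T(G) = (3*G)/2 = 3*G/2)
z(M) = M² - 408*M
w(O) = 5*O/2 (w(O) = -((3*O/2)*2 - 13*O)/4 = -(3*O - 13*O)/4 = -(-5)*O/2 = 5*O/2)
√(z(647) + w(-182 + 176)) = √(647*(-408 + 647) + 5*(-182 + 176)/2) = √(647*239 + (5/2)*(-6)) = √(154633 - 15) = √154618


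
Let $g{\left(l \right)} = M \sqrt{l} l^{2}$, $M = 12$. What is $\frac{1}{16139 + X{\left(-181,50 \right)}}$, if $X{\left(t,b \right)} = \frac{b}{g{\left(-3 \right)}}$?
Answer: $\frac{141183972}{2278568124733} + \frac{1350 i \sqrt{3}}{2278568124733} \approx 6.1962 \cdot 10^{-5} + 1.0262 \cdot 10^{-9} i$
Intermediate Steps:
$g{\left(l \right)} = 12 l^{\frac{5}{2}}$ ($g{\left(l \right)} = 12 \sqrt{l} l^{2} = 12 l^{\frac{5}{2}}$)
$X{\left(t,b \right)} = - \frac{i b \sqrt{3}}{324}$ ($X{\left(t,b \right)} = \frac{b}{12 \left(-3\right)^{\frac{5}{2}}} = \frac{b}{12 \cdot 9 i \sqrt{3}} = \frac{b}{108 i \sqrt{3}} = b \left(- \frac{i \sqrt{3}}{324}\right) = - \frac{i b \sqrt{3}}{324}$)
$\frac{1}{16139 + X{\left(-181,50 \right)}} = \frac{1}{16139 - \frac{1}{324} i 50 \sqrt{3}} = \frac{1}{16139 - \frac{25 i \sqrt{3}}{162}}$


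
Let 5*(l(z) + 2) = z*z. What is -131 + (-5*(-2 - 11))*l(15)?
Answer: 2664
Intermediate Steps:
l(z) = -2 + z²/5 (l(z) = -2 + (z*z)/5 = -2 + z²/5)
-131 + (-5*(-2 - 11))*l(15) = -131 + (-5*(-2 - 11))*(-2 + (⅕)*15²) = -131 + (-5*(-13))*(-2 + (⅕)*225) = -131 + 65*(-2 + 45) = -131 + 65*43 = -131 + 2795 = 2664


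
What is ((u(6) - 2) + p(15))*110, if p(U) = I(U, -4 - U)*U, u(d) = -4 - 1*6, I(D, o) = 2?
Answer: 1980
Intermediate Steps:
u(d) = -10 (u(d) = -4 - 6 = -10)
p(U) = 2*U
((u(6) - 2) + p(15))*110 = ((-10 - 2) + 2*15)*110 = (-12 + 30)*110 = 18*110 = 1980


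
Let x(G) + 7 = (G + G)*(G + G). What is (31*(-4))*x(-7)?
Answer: -23436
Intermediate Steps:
x(G) = -7 + 4*G² (x(G) = -7 + (G + G)*(G + G) = -7 + (2*G)*(2*G) = -7 + 4*G²)
(31*(-4))*x(-7) = (31*(-4))*(-7 + 4*(-7)²) = -124*(-7 + 4*49) = -124*(-7 + 196) = -124*189 = -23436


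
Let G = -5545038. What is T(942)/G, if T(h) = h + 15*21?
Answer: -419/1848346 ≈ -0.00022669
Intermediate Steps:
T(h) = 315 + h (T(h) = h + 315 = 315 + h)
T(942)/G = (315 + 942)/(-5545038) = 1257*(-1/5545038) = -419/1848346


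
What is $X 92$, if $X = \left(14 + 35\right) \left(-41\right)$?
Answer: $-184828$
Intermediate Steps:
$X = -2009$ ($X = 49 \left(-41\right) = -2009$)
$X 92 = \left(-2009\right) 92 = -184828$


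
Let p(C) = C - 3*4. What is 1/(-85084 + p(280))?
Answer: -1/84816 ≈ -1.1790e-5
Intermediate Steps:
p(C) = -12 + C (p(C) = C - 12 = -12 + C)
1/(-85084 + p(280)) = 1/(-85084 + (-12 + 280)) = 1/(-85084 + 268) = 1/(-84816) = -1/84816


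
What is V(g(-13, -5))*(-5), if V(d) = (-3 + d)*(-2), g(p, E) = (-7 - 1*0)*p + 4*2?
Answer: 960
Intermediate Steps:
g(p, E) = 8 - 7*p (g(p, E) = (-7 + 0)*p + 8 = -7*p + 8 = 8 - 7*p)
V(d) = 6 - 2*d
V(g(-13, -5))*(-5) = (6 - 2*(8 - 7*(-13)))*(-5) = (6 - 2*(8 + 91))*(-5) = (6 - 2*99)*(-5) = (6 - 198)*(-5) = -192*(-5) = 960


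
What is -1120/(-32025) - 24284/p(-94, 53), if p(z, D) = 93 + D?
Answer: -11107594/66795 ≈ -166.29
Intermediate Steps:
-1120/(-32025) - 24284/p(-94, 53) = -1120/(-32025) - 24284/(93 + 53) = -1120*(-1/32025) - 24284/146 = 32/915 - 24284*1/146 = 32/915 - 12142/73 = -11107594/66795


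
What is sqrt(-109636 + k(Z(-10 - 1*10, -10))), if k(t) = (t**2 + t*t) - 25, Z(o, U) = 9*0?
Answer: I*sqrt(109661) ≈ 331.15*I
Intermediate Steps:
Z(o, U) = 0
k(t) = -25 + 2*t**2 (k(t) = (t**2 + t**2) - 25 = 2*t**2 - 25 = -25 + 2*t**2)
sqrt(-109636 + k(Z(-10 - 1*10, -10))) = sqrt(-109636 + (-25 + 2*0**2)) = sqrt(-109636 + (-25 + 2*0)) = sqrt(-109636 + (-25 + 0)) = sqrt(-109636 - 25) = sqrt(-109661) = I*sqrt(109661)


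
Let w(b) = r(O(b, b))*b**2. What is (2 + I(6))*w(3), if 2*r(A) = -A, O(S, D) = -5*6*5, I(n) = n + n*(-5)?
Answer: -14850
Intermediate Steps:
I(n) = -4*n (I(n) = n - 5*n = -4*n)
O(S, D) = -150 (O(S, D) = -30*5 = -150)
r(A) = -A/2 (r(A) = (-A)/2 = -A/2)
w(b) = 75*b**2 (w(b) = (-1/2*(-150))*b**2 = 75*b**2)
(2 + I(6))*w(3) = (2 - 4*6)*(75*3**2) = (2 - 24)*(75*9) = -22*675 = -14850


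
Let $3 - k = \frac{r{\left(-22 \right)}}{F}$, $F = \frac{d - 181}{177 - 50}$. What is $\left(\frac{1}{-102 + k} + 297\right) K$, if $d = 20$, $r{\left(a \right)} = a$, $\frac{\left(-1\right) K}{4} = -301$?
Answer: $\frac{6698502160}{18733} \approx 3.5758 \cdot 10^{5}$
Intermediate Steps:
$K = 1204$ ($K = \left(-4\right) \left(-301\right) = 1204$)
$F = - \frac{161}{127}$ ($F = \frac{20 - 181}{177 - 50} = - \frac{161}{127} \approx -1.2677$)
$k = - \frac{2311}{161}$ ($k = 3 - - \frac{22}{- \frac{161}{127}} = 3 - \left(-22\right) \left(- \frac{127}{161}\right) = 3 - \frac{2794}{161} = - \frac{2311}{161} \approx -14.354$)
$\left(\frac{1}{-102 + k} + 297\right) K = \left(\frac{1}{-102 - \frac{2311}{161}} + 297\right) 1204 = \left(\frac{1}{- \frac{18733}{161}} + 297\right) 1204 = \left(- \frac{161}{18733} + 297\right) 1204 = \frac{5563540}{18733} \cdot 1204 = \frac{6698502160}{18733}$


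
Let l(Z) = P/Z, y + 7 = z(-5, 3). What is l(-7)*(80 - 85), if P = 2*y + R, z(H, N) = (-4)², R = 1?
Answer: 95/7 ≈ 13.571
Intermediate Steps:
z(H, N) = 16
y = 9 (y = -7 + 16 = 9)
P = 19 (P = 2*9 + 1 = 18 + 1 = 19)
l(Z) = 19/Z
l(-7)*(80 - 85) = (19/(-7))*(80 - 85) = (19*(-⅐))*(-5) = -19/7*(-5) = 95/7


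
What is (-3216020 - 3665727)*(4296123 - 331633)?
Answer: -27282617164030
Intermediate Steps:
(-3216020 - 3665727)*(4296123 - 331633) = -6881747*3964490 = -27282617164030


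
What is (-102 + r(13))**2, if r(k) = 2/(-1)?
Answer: 10816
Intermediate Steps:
r(k) = -2 (r(k) = -1*2 = -2)
(-102 + r(13))**2 = (-102 - 2)**2 = (-104)**2 = 10816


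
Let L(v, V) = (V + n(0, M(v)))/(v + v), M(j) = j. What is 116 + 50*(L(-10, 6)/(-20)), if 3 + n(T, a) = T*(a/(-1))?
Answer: 931/8 ≈ 116.38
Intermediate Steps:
n(T, a) = -3 - T*a (n(T, a) = -3 + T*(a/(-1)) = -3 + T*(a*(-1)) = -3 + T*(-a) = -3 - T*a)
L(v, V) = (-3 + V)/(2*v) (L(v, V) = (V + (-3 - 1*0*v))/(v + v) = (V + (-3 + 0))/((2*v)) = (V - 3)*(1/(2*v)) = (-3 + V)*(1/(2*v)) = (-3 + V)/(2*v))
116 + 50*(L(-10, 6)/(-20)) = 116 + 50*(((½)*(-3 + 6)/(-10))/(-20)) = 116 + 50*(((½)*(-⅒)*3)*(-1/20)) = 116 + 50*(-3/20*(-1/20)) = 116 + 50*(3/400) = 116 + 3/8 = 931/8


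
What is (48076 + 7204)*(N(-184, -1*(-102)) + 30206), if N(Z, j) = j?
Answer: 1675426240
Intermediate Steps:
(48076 + 7204)*(N(-184, -1*(-102)) + 30206) = (48076 + 7204)*(-1*(-102) + 30206) = 55280*(102 + 30206) = 55280*30308 = 1675426240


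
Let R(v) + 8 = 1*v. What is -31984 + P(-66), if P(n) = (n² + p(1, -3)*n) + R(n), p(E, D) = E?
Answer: -27768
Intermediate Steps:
R(v) = -8 + v (R(v) = -8 + 1*v = -8 + v)
P(n) = -8 + n² + 2*n (P(n) = (n² + 1*n) + (-8 + n) = (n² + n) + (-8 + n) = (n + n²) + (-8 + n) = -8 + n² + 2*n)
-31984 + P(-66) = -31984 + (-8 + (-66)² + 2*(-66)) = -31984 + (-8 + 4356 - 132) = -31984 + 4216 = -27768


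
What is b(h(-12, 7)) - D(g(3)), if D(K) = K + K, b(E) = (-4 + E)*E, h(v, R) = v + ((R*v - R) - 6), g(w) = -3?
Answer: 12323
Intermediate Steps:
h(v, R) = -6 + v - R + R*v (h(v, R) = v + ((-R + R*v) - 6) = v + (-6 - R + R*v) = -6 + v - R + R*v)
b(E) = E*(-4 + E)
D(K) = 2*K
b(h(-12, 7)) - D(g(3)) = (-6 - 12 - 1*7 + 7*(-12))*(-4 + (-6 - 12 - 1*7 + 7*(-12))) - 2*(-3) = (-6 - 12 - 7 - 84)*(-4 + (-6 - 12 - 7 - 84)) - 1*(-6) = -109*(-4 - 109) + 6 = -109*(-113) + 6 = 12317 + 6 = 12323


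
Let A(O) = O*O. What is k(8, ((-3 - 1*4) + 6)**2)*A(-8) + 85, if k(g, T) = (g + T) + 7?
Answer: 1109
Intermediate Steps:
A(O) = O**2
k(g, T) = 7 + T + g (k(g, T) = (T + g) + 7 = 7 + T + g)
k(8, ((-3 - 1*4) + 6)**2)*A(-8) + 85 = (7 + ((-3 - 1*4) + 6)**2 + 8)*(-8)**2 + 85 = (7 + ((-3 - 4) + 6)**2 + 8)*64 + 85 = (7 + (-7 + 6)**2 + 8)*64 + 85 = (7 + (-1)**2 + 8)*64 + 85 = (7 + 1 + 8)*64 + 85 = 16*64 + 85 = 1024 + 85 = 1109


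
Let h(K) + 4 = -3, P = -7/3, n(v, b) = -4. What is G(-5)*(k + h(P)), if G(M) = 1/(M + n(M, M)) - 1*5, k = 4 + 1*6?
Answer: -46/3 ≈ -15.333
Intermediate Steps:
k = 10 (k = 4 + 6 = 10)
P = -7/3 (P = -7*1/3 = -7/3 ≈ -2.3333)
h(K) = -7 (h(K) = -4 - 3 = -7)
G(M) = -5 + 1/(-4 + M) (G(M) = 1/(M - 4) - 1*5 = 1/(-4 + M) - 5 = -5 + 1/(-4 + M))
G(-5)*(k + h(P)) = ((21 - 5*(-5))/(-4 - 5))*(10 - 7) = ((21 + 25)/(-9))*3 = -1/9*46*3 = -46/9*3 = -46/3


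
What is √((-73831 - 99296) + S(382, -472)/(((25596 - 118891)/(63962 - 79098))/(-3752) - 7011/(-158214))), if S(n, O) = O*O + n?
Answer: √421382199554601353449430057/9128476711 ≈ 2248.7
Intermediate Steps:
S(n, O) = n + O² (S(n, O) = O² + n = n + O²)
√((-73831 - 99296) + S(382, -472)/(((25596 - 118891)/(63962 - 79098))/(-3752) - 7011/(-158214))) = √((-73831 - 99296) + (382 + (-472)²)/(((25596 - 118891)/(63962 - 79098))/(-3752) - 7011/(-158214))) = √(-173127 + (382 + 222784)/(-93295/(-15136)*(-1/3752) - 7011*(-1/158214))) = √(-173127 + 223166/(-93295*(-1/15136)*(-1/3752) + 2337/52738)) = √(-173127 + 223166/((93295/15136)*(-1/3752) + 2337/52738)) = √(-173127 + 223166/(-93295/56790272 + 2337/52738)) = √(-173127 + 223166/(9128476711/213928954624)) = √(-173127 + 223166*(213928954624/9128476711)) = √(-173127 + 47741669087619584/9128476711) = √(46161283300074287/9128476711) = √421382199554601353449430057/9128476711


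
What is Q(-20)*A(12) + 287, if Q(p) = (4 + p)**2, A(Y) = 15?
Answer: 4127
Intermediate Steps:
Q(-20)*A(12) + 287 = (4 - 20)**2*15 + 287 = (-16)**2*15 + 287 = 256*15 + 287 = 3840 + 287 = 4127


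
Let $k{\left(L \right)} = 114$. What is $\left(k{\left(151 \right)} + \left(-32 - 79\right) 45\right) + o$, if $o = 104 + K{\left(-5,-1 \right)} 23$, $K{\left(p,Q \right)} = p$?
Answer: $-4892$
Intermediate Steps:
$o = -11$ ($o = 104 - 115 = -11$)
$\left(k{\left(151 \right)} + \left(-32 - 79\right) 45\right) + o = \left(114 + \left(-32 - 79\right) 45\right) - 11 = \left(114 - 4995\right) - 11 = -4881 - 11 = -4892$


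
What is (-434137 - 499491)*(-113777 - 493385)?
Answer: 566863443736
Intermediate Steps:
(-434137 - 499491)*(-113777 - 493385) = -933628*(-607162) = 566863443736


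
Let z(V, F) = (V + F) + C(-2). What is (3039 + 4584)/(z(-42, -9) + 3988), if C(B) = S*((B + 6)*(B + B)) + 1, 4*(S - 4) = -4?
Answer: 7623/3890 ≈ 1.9596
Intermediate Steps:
S = 3 (S = 4 + (¼)*(-4) = 4 - 1 = 3)
C(B) = 1 + 6*B*(6 + B) (C(B) = 3*((B + 6)*(B + B)) + 1 = 3*((6 + B)*(2*B)) + 1 = 3*(2*B*(6 + B)) + 1 = 6*B*(6 + B) + 1 = 1 + 6*B*(6 + B))
z(V, F) = -47 + F + V (z(V, F) = (V + F) + (1 + 6*(-2)² + 36*(-2)) = (F + V) + (1 + 6*4 - 72) = (F + V) + (1 + 24 - 72) = (F + V) - 47 = -47 + F + V)
(3039 + 4584)/(z(-42, -9) + 3988) = (3039 + 4584)/((-47 - 9 - 42) + 3988) = 7623/(-98 + 3988) = 7623/3890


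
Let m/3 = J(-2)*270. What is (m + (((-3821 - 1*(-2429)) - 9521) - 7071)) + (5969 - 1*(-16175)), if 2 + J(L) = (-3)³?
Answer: -19330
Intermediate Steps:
J(L) = -29 (J(L) = -2 + (-3)³ = -2 - 27 = -29)
m = -23490 (m = 3*(-29*270) = 3*(-7830) = -23490)
(m + (((-3821 - 1*(-2429)) - 9521) - 7071)) + (5969 - 1*(-16175)) = (-23490 + (((-3821 - 1*(-2429)) - 9521) - 7071)) + (5969 - 1*(-16175)) = (-23490 + (((-3821 + 2429) - 9521) - 7071)) + (5969 + 16175) = (-23490 + ((-1392 - 9521) - 7071)) + 22144 = (-23490 + (-10913 - 7071)) + 22144 = (-23490 - 17984) + 22144 = -41474 + 22144 = -19330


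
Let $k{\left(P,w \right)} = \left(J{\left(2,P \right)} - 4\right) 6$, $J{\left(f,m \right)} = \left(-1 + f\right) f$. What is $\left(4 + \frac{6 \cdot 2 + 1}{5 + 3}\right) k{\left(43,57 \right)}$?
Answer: $- \frac{135}{2} \approx -67.5$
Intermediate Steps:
$J{\left(f,m \right)} = f \left(-1 + f\right)$
$k{\left(P,w \right)} = -12$ ($k{\left(P,w \right)} = \left(2 \left(-1 + 2\right) - 4\right) 6 = \left(2 \cdot 1 - 4\right) 6 = \left(2 - 4\right) 6 = \left(-2\right) 6 = -12$)
$\left(4 + \frac{6 \cdot 2 + 1}{5 + 3}\right) k{\left(43,57 \right)} = \left(4 + \frac{6 \cdot 2 + 1}{5 + 3}\right) \left(-12\right) = \left(4 + \frac{12 + 1}{8}\right) \left(-12\right) = \left(4 + 13 \cdot \frac{1}{8}\right) \left(-12\right) = \left(4 + \frac{13}{8}\right) \left(-12\right) = \frac{45}{8} \left(-12\right) = - \frac{135}{2}$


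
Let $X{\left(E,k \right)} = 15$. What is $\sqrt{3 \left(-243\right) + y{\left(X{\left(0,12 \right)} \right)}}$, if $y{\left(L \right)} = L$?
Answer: $i \sqrt{714} \approx 26.721 i$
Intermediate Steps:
$\sqrt{3 \left(-243\right) + y{\left(X{\left(0,12 \right)} \right)}} = \sqrt{3 \left(-243\right) + 15} = \sqrt{-729 + 15} = \sqrt{-714} = i \sqrt{714}$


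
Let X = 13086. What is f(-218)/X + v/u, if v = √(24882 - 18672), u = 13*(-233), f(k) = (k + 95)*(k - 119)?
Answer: 13817/4362 - 3*√690/3029 ≈ 3.1416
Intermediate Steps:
f(k) = (-119 + k)*(95 + k) (f(k) = (95 + k)*(-119 + k) = (-119 + k)*(95 + k))
u = -3029
v = 3*√690 (v = √6210 = 3*√690 ≈ 78.804)
f(-218)/X + v/u = (-11305 + (-218)² - 24*(-218))/13086 + (3*√690)/(-3029) = (-11305 + 47524 + 5232)*(1/13086) + (3*√690)*(-1/3029) = 41451*(1/13086) - 3*√690/3029 = 13817/4362 - 3*√690/3029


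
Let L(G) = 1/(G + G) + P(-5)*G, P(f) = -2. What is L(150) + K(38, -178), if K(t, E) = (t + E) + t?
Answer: -120599/300 ≈ -402.00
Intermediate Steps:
L(G) = 1/(2*G) - 2*G (L(G) = 1/(G + G) - 2*G = 1/(2*G) - 2*G)
K(t, E) = E + 2*t (K(t, E) = (E + t) + t = E + 2*t)
L(150) + K(38, -178) = ((½)/150 - 2*150) + (-178 + 2*38) = ((½)*(1/150) - 300) + (-178 + 76) = (1/300 - 300) - 102 = -89999/300 - 102 = -120599/300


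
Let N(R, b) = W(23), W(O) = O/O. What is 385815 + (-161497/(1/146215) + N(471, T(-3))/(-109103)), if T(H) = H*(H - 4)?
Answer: -2576238014858121/109103 ≈ -2.3613e+10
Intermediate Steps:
T(H) = H*(-4 + H)
W(O) = 1
N(R, b) = 1
385815 + (-161497/(1/146215) + N(471, T(-3))/(-109103)) = 385815 + (-161497/(1/146215) + 1/(-109103)) = 385815 + (-161497/1/146215 + 1*(-1/109103)) = 385815 + (-161497*146215 - 1/109103) = 385815 + (-23613283855 - 1/109103) = 385815 - 2576280108432066/109103 = -2576238014858121/109103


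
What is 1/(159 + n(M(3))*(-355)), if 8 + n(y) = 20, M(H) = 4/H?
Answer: -1/4101 ≈ -0.00024384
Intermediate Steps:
n(y) = 12 (n(y) = -8 + 20 = 12)
1/(159 + n(M(3))*(-355)) = 1/(159 + 12*(-355)) = 1/(159 - 4260) = 1/(-4101) = -1/4101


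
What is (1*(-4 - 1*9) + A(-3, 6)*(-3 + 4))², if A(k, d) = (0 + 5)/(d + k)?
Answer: 1156/9 ≈ 128.44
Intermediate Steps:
A(k, d) = 5/(d + k)
(1*(-4 - 1*9) + A(-3, 6)*(-3 + 4))² = (1*(-4 - 1*9) + (5/(6 - 3))*(-3 + 4))² = (1*(-4 - 9) + (5/3)*1)² = (1*(-13) + (5*(⅓))*1)² = (-13 + (5/3)*1)² = (-13 + 5/3)² = (-34/3)² = 1156/9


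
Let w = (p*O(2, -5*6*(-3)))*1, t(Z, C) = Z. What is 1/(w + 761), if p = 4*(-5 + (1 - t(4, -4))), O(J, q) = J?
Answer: 1/697 ≈ 0.0014347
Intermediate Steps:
p = -32 (p = 4*(-5 + (1 - 1*4)) = 4*(-5 + (1 - 4)) = 4*(-5 - 3) = 4*(-8) = -32)
w = -64 (w = -32*2*1 = -64*1 = -64)
1/(w + 761) = 1/(-64 + 761) = 1/697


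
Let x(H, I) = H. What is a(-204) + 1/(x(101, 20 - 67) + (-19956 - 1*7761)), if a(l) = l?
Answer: -5633665/27616 ≈ -204.00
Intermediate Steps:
a(-204) + 1/(x(101, 20 - 67) + (-19956 - 1*7761)) = -204 + 1/(101 + (-19956 - 1*7761)) = -204 + 1/(101 + (-19956 - 7761)) = -204 + 1/(101 - 27717) = -204 + 1/(-27616) = -204 - 1/27616 = -5633665/27616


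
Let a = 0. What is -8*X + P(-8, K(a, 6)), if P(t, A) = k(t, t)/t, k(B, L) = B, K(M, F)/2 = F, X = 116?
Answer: -927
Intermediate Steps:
K(M, F) = 2*F
P(t, A) = 1 (P(t, A) = t/t = 1)
-8*X + P(-8, K(a, 6)) = -8*116 + 1 = -928 + 1 = -927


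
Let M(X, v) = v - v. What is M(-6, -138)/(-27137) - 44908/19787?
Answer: -44908/19787 ≈ -2.2696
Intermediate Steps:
M(X, v) = 0
M(-6, -138)/(-27137) - 44908/19787 = 0/(-27137) - 44908/19787 = 0*(-1/27137) - 44908*1/19787 = 0 - 44908/19787 = -44908/19787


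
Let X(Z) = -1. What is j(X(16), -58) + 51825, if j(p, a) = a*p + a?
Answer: 51825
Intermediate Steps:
j(p, a) = a + a*p
j(X(16), -58) + 51825 = -58*(1 - 1) + 51825 = -58*0 + 51825 = 0 + 51825 = 51825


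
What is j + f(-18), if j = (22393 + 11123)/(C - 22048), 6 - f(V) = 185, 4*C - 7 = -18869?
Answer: -9648365/53527 ≈ -180.25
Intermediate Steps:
C = -9431/2 (C = 7/4 + (¼)*(-18869) = 7/4 - 18869/4 = -9431/2 ≈ -4715.5)
f(V) = -179 (f(V) = 6 - 1*185 = 6 - 185 = -179)
j = -67032/53527 (j = (22393 + 11123)/(-9431/2 - 22048) = 33516/(-53527/2) = 33516*(-2/53527) = -67032/53527 ≈ -1.2523)
j + f(-18) = -67032/53527 - 179 = -9648365/53527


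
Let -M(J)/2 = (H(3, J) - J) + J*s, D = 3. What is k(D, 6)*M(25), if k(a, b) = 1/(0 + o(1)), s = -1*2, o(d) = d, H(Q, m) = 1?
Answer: 148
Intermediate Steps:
s = -2
M(J) = -2 + 6*J (M(J) = -2*((1 - J) + J*(-2)) = -2*((1 - J) - 2*J) = -2*(1 - 3*J) = -2 + 6*J)
k(a, b) = 1 (k(a, b) = 1/(0 + 1) = 1/1 = 1)
k(D, 6)*M(25) = 1*(-2 + 6*25) = 1*(-2 + 150) = 1*148 = 148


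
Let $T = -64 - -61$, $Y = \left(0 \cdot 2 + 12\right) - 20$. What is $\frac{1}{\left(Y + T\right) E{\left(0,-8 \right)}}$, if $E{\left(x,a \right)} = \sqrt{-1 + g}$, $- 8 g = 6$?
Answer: $\frac{2 i \sqrt{7}}{77} \approx 0.068721 i$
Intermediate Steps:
$g = - \frac{3}{4}$ ($g = \left(- \frac{1}{8}\right) 6 = - \frac{3}{4} \approx -0.75$)
$E{\left(x,a \right)} = \frac{i \sqrt{7}}{2}$ ($E{\left(x,a \right)} = \sqrt{-1 - \frac{3}{4}} = \sqrt{- \frac{7}{4}} = \frac{i \sqrt{7}}{2}$)
$Y = -8$ ($Y = \left(0 + 12\right) - 20 = 12 - 20 = -8$)
$T = -3$ ($T = -64 + 61 = -3$)
$\frac{1}{\left(Y + T\right) E{\left(0,-8 \right)}} = \frac{1}{\left(-8 - 3\right) \frac{i \sqrt{7}}{2}} = \frac{1}{\left(-11\right) \frac{i \sqrt{7}}{2}} = \frac{1}{\left(- \frac{11}{2}\right) i \sqrt{7}} = \frac{2 i \sqrt{7}}{77}$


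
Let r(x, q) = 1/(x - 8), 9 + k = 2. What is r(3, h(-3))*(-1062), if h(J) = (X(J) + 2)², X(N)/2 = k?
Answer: 1062/5 ≈ 212.40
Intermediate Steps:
k = -7 (k = -9 + 2 = -7)
X(N) = -14 (X(N) = 2*(-7) = -14)
h(J) = 144 (h(J) = (-14 + 2)² = (-12)² = 144)
r(x, q) = 1/(-8 + x)
r(3, h(-3))*(-1062) = -1062/(-8 + 3) = -1062/(-5) = -⅕*(-1062) = 1062/5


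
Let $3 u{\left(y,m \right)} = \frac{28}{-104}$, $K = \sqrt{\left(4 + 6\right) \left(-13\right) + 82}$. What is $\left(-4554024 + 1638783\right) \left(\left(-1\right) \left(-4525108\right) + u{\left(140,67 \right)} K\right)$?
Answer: $-13191780371028 + \frac{13604458 i \sqrt{3}}{13} \approx -1.3192 \cdot 10^{13} + 1.8126 \cdot 10^{6} i$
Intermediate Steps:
$K = 4 i \sqrt{3}$ ($K = \sqrt{10 \left(-13\right) + 82} = \sqrt{-130 + 82} = \sqrt{-48} = 4 i \sqrt{3} \approx 6.9282 i$)
$u{\left(y,m \right)} = - \frac{7}{78}$ ($u{\left(y,m \right)} = \frac{28 \frac{1}{-104}}{3} = \frac{28 \left(- \frac{1}{104}\right)}{3} = \frac{1}{3} \left(- \frac{7}{26}\right) = - \frac{7}{78}$)
$\left(-4554024 + 1638783\right) \left(\left(-1\right) \left(-4525108\right) + u{\left(140,67 \right)} K\right) = \left(-4554024 + 1638783\right) \left(\left(-1\right) \left(-4525108\right) - \frac{7 \cdot 4 i \sqrt{3}}{78}\right) = - 2915241 \left(4525108 - \frac{14 i \sqrt{3}}{39}\right) = -13191780371028 + \frac{13604458 i \sqrt{3}}{13}$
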